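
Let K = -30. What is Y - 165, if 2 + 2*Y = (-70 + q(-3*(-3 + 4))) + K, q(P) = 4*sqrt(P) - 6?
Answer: -219 + 2*I*sqrt(3) ≈ -219.0 + 3.4641*I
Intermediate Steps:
q(P) = -6 + 4*sqrt(P)
Y = -54 + 2*I*sqrt(3) (Y = -1 + ((-70 + (-6 + 4*sqrt(-3*(-3 + 4)))) - 30)/2 = -1 + ((-70 + (-6 + 4*sqrt(-3*1))) - 30)/2 = -1 + ((-70 + (-6 + 4*sqrt(-3))) - 30)/2 = -1 + ((-70 + (-6 + 4*(I*sqrt(3)))) - 30)/2 = -1 + ((-70 + (-6 + 4*I*sqrt(3))) - 30)/2 = -1 + ((-76 + 4*I*sqrt(3)) - 30)/2 = -1 + (-106 + 4*I*sqrt(3))/2 = -1 + (-53 + 2*I*sqrt(3)) = -54 + 2*I*sqrt(3) ≈ -54.0 + 3.4641*I)
Y - 165 = (-54 + 2*I*sqrt(3)) - 165 = -219 + 2*I*sqrt(3)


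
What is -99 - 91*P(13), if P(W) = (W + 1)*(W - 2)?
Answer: -14113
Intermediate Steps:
P(W) = (1 + W)*(-2 + W)
-99 - 91*P(13) = -99 - 91*(-2 + 13**2 - 1*13) = -99 - 91*(-2 + 169 - 13) = -99 - 91*154 = -99 - 14014 = -14113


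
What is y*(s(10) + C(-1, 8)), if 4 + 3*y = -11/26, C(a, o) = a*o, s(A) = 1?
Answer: 805/78 ≈ 10.321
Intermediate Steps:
y = -115/78 (y = -4/3 + (-11/26)/3 = -4/3 + (-11*1/26)/3 = -4/3 + (1/3)*(-11/26) = -4/3 - 11/78 = -115/78 ≈ -1.4744)
y*(s(10) + C(-1, 8)) = -115*(1 - 1*8)/78 = -115*(1 - 8)/78 = -115/78*(-7) = 805/78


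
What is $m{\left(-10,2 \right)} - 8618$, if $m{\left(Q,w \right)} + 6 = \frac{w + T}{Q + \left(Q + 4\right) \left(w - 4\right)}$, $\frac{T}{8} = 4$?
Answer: $-8607$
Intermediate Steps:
$T = 32$ ($T = 8 \cdot 4 = 32$)
$m{\left(Q,w \right)} = -6 + \frac{32 + w}{Q + \left(-4 + w\right) \left(4 + Q\right)}$ ($m{\left(Q,w \right)} = -6 + \frac{w + 32}{Q + \left(Q + 4\right) \left(w - 4\right)} = -6 + \frac{32 + w}{Q + \left(4 + Q\right) \left(-4 + w\right)} = -6 + \frac{32 + w}{Q + \left(-4 + w\right) \left(4 + Q\right)}$)
$m{\left(-10,2 \right)} - 8618 = \frac{128 - 46 + 18 \left(-10\right) - \left(-60\right) 2}{-16 - -30 + 4 \cdot 2 - 20} - 8618 = \frac{128 - 46 - 180 + 120}{-16 + 30 + 8 - 20} - 8618 = \frac{1}{2} \cdot 22 - 8618 = 11 - 8618 = -8607$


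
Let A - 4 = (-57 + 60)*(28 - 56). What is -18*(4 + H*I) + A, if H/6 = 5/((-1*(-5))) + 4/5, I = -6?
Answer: 5072/5 ≈ 1014.4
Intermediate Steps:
A = -80 (A = 4 + (-57 + 60)*(28 - 56) = 4 + 3*(-28) = 4 - 84 = -80)
H = 54/5 (H = 6*(5/((-1*(-5))) + 4/5) = 6*(5/5 + 4*(1/5)) = 6*(5*(1/5) + 4/5) = 6*(1 + 4/5) = 6*(9/5) = 54/5 ≈ 10.800)
-18*(4 + H*I) + A = -18*(4 + (54/5)*(-6)) - 80 = -18*(4 - 324/5) - 80 = -18*(-304/5) - 80 = 5472/5 - 80 = 5072/5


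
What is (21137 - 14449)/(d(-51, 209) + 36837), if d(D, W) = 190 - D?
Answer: 3344/18539 ≈ 0.18038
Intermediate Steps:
(21137 - 14449)/(d(-51, 209) + 36837) = (21137 - 14449)/((190 - 1*(-51)) + 36837) = 6688/((190 + 51) + 36837) = 6688/(241 + 36837) = 6688/37078 = 6688*(1/37078) = 3344/18539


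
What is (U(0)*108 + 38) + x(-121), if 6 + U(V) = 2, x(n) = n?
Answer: -515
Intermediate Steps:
U(V) = -4 (U(V) = -6 + 2 = -4)
(U(0)*108 + 38) + x(-121) = (-4*108 + 38) - 121 = (-432 + 38) - 121 = -394 - 121 = -515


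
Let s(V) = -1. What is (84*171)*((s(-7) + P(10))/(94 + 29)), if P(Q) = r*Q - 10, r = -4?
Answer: -244188/41 ≈ -5955.8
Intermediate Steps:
P(Q) = -10 - 4*Q (P(Q) = -4*Q - 10 = -10 - 4*Q)
(84*171)*((s(-7) + P(10))/(94 + 29)) = (84*171)*((-1 + (-10 - 4*10))/(94 + 29)) = 14364*((-1 + (-10 - 40))/123) = 14364*((-1 - 50)*(1/123)) = 14364*(-51*1/123) = 14364*(-17/41) = -244188/41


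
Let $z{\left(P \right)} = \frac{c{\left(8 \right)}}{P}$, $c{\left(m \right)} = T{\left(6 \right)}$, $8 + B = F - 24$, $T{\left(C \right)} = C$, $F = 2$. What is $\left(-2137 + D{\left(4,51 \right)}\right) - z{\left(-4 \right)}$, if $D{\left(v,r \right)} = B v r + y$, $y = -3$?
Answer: $- \frac{16517}{2} \approx -8258.5$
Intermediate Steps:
$B = -30$ ($B = -8 + \left(2 - 24\right) = -8 - 22 = -30$)
$c{\left(m \right)} = 6$
$D{\left(v,r \right)} = -3 - 30 r v$ ($D{\left(v,r \right)} = - 30 v r - 3 = - 30 r v - 3 = -3 - 30 r v$)
$z{\left(P \right)} = \frac{6}{P}$
$\left(-2137 + D{\left(4,51 \right)}\right) - z{\left(-4 \right)} = \left(-2137 - \left(3 + 1530 \cdot 4\right)\right) - \frac{6}{-4} = \left(-2137 - 6123\right) - 6 \left(- \frac{1}{4}\right) = \left(-2137 - 6123\right) - - \frac{3}{2} = -8260 + \frac{3}{2} = - \frac{16517}{2}$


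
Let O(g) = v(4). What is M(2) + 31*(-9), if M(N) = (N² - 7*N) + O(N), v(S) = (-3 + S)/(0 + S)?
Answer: -1155/4 ≈ -288.75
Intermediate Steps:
v(S) = (-3 + S)/S
O(g) = ¼ (O(g) = (-3 + 4)/4 = (¼)*1 = ¼)
M(N) = ¼ + N² - 7*N (M(N) = (N² - 7*N) + ¼ = ¼ + N² - 7*N)
M(2) + 31*(-9) = (¼ + 2² - 7*2) + 31*(-9) = (¼ + 4 - 14) - 279 = -39/4 - 279 = -1155/4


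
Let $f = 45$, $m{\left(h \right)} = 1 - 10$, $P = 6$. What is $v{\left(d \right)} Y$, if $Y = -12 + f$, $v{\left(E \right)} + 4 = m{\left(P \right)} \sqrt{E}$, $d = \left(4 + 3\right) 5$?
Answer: $-132 - 297 \sqrt{35} \approx -1889.1$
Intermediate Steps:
$m{\left(h \right)} = -9$ ($m{\left(h \right)} = 1 - 10 = -9$)
$d = 35$ ($d = 7 \cdot 5 = 35$)
$v{\left(E \right)} = -4 - 9 \sqrt{E}$
$Y = 33$ ($Y = -12 + 45 = 33$)
$v{\left(d \right)} Y = \left(-4 - 9 \sqrt{35}\right) 33 = -132 - 297 \sqrt{35}$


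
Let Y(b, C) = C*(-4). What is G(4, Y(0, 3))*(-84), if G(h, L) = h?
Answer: -336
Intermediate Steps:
Y(b, C) = -4*C
G(4, Y(0, 3))*(-84) = 4*(-84) = -336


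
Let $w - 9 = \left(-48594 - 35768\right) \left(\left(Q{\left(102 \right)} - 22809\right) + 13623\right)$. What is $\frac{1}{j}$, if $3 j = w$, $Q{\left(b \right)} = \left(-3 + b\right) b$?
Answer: $- \frac{1}{25646045} \approx -3.8992 \cdot 10^{-8}$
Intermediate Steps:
$Q{\left(b \right)} = b \left(-3 + b\right)$
$w = -76938135$ ($w = 9 + \left(-48594 - 35768\right) \left(\left(102 \left(-3 + 102\right) - 22809\right) + 13623\right) = 9 - 84362 \left(\left(102 \cdot 99 - 22809\right) + 13623\right) = 9 - 84362 \left(\left(10098 - 22809\right) + 13623\right) = 9 - 84362 \left(-12711 + 13623\right) = 9 - 76938144 = -76938135$)
$j = -25646045$ ($j = \frac{1}{3} \left(-76938135\right) = -25646045$)
$\frac{1}{j} = \frac{1}{-25646045} = - \frac{1}{25646045}$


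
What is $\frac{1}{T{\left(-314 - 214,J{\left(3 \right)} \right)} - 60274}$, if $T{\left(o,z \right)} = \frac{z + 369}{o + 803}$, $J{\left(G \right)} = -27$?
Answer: $- \frac{275}{16575008} \approx -1.6591 \cdot 10^{-5}$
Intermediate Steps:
$T{\left(o,z \right)} = \frac{369 + z}{803 + o}$
$\frac{1}{T{\left(-314 - 214,J{\left(3 \right)} \right)} - 60274} = \frac{1}{\frac{369 - 27}{803 - 528} - 60274} = \frac{1}{\frac{1}{803 - 528} \cdot 342 - 60274} = \frac{1}{\frac{1}{275} \cdot 342 - 60274} = \frac{1}{\frac{342}{275} - 60274} = \frac{1}{- \frac{16575008}{275}} = - \frac{275}{16575008}$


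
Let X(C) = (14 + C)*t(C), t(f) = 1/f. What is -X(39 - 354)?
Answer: -43/45 ≈ -0.95556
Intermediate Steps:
t(f) = 1/f
X(C) = (14 + C)/C
-X(39 - 354) = -(14 + (39 - 354))/(39 - 354) = -(14 - 315)/(-315) = -(-1)*(-301)/315 = -1*43/45 = -43/45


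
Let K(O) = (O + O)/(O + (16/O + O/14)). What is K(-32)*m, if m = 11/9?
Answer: 9856/4383 ≈ 2.2487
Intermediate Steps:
m = 11/9 (m = 11*(1/9) = 11/9 ≈ 1.2222)
K(O) = 2*O/(16/O + 15*O/14) (K(O) = (2*O)/(O + (16/O + O*(1/14))) = (2*O)/(O + (16/O + O/14)) = (2*O)/(16/O + 15*O/14) = 2*O/(16/O + 15*O/14))
K(-32)*m = (28*(-32)**2/(224 + 15*(-32)**2))*(11/9) = (28*1024/(224 + 15*1024))*(11/9) = (28*1024/(224 + 15360))*(11/9) = (28*1024/15584)*(11/9) = (28*1024*(1/15584))*(11/9) = (896/487)*(11/9) = 9856/4383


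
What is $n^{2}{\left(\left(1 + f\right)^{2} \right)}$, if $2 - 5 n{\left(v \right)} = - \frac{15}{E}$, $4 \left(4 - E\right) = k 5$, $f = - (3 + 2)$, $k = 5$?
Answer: $\frac{196}{225} \approx 0.87111$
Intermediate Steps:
$f = -5$ ($f = \left(-1\right) 5 = -5$)
$E = - \frac{9}{4}$ ($E = 4 - \frac{5 \cdot 5}{4} = 4 - \frac{25}{4} = - \frac{9}{4} \approx -2.25$)
$n{\left(v \right)} = - \frac{14}{15}$ ($n{\left(v \right)} = \frac{2}{5} - \frac{\left(-15\right) \frac{1}{- \frac{9}{4}}}{5} = \frac{2}{5} - \frac{\left(-15\right) \left(- \frac{4}{9}\right)}{5} = \frac{2}{5} - \frac{4}{3} = - \frac{14}{15}$)
$n^{2}{\left(\left(1 + f\right)^{2} \right)} = \left(- \frac{14}{15}\right)^{2} = \frac{196}{225}$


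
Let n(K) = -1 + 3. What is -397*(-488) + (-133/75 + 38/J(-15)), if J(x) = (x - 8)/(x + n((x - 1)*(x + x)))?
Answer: 334228591/1725 ≈ 1.9376e+5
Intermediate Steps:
n(K) = 2
J(x) = (-8 + x)/(2 + x) (J(x) = (x - 8)/(x + 2) = (-8 + x)/(2 + x))
-397*(-488) + (-133/75 + 38/J(-15)) = -397*(-488) + (-133/75 + 38/(((-8 - 15)/(2 - 15)))) = 193736 + (-133*1/75 + 38/((-23/(-13)))) = 193736 + (-133/75 + 38/((-1/13*(-23)))) = 193736 + (-133/75 + 38/(23/13)) = 193736 + (-133/75 + 38*(13/23)) = 193736 + (-133/75 + 494/23) = 193736 + 33991/1725 = 334228591/1725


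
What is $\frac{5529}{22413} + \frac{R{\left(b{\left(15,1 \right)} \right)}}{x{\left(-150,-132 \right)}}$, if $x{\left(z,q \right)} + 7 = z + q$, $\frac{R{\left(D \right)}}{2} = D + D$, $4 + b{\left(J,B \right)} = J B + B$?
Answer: $\frac{174019}{2159119} \approx 0.080597$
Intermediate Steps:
$b{\left(J,B \right)} = -4 + B + B J$ ($b{\left(J,B \right)} = -4 + \left(J B + B\right) = -4 + \left(B J + B\right) = -4 + \left(B + B J\right) = -4 + B + B J$)
$R{\left(D \right)} = 4 D$ ($R{\left(D \right)} = 2 \left(D + D\right) = 2 \cdot 2 D = 4 D$)
$x{\left(z,q \right)} = -7 + q + z$ ($x{\left(z,q \right)} = -7 + \left(z + q\right) = -7 + \left(q + z\right) = -7 + q + z$)
$\frac{5529}{22413} + \frac{R{\left(b{\left(15,1 \right)} \right)}}{x{\left(-150,-132 \right)}} = \frac{5529}{22413} + \frac{4 \left(-4 + 1 + 1 \cdot 15\right)}{-7 - 132 - 150} = 5529 \cdot \frac{1}{22413} + \frac{4 \left(-4 + 1 + 15\right)}{-289} = \frac{1843}{7471} + 4 \cdot 12 \left(- \frac{1}{289}\right) = \frac{1843}{7471} + 48 \left(- \frac{1}{289}\right) = \frac{1843}{7471} - \frac{48}{289} = \frac{174019}{2159119}$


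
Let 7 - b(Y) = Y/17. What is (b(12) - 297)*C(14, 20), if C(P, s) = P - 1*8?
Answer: -29652/17 ≈ -1744.2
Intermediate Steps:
b(Y) = 7 - Y/17
C(P, s) = -8 + P (C(P, s) = P - 8 = -8 + P)
(b(12) - 297)*C(14, 20) = ((7 - 1/17*12) - 297)*(-8 + 14) = ((7 - 12/17) - 297)*6 = (107/17 - 297)*6 = -4942/17*6 = -29652/17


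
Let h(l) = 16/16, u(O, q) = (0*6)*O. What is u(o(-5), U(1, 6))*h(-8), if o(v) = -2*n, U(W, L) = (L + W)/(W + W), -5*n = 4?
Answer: 0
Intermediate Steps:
n = -⅘ (n = -⅕*4 = -⅘ ≈ -0.80000)
U(W, L) = (L + W)/(2*W) (U(W, L) = (L + W)/((2*W)) = (L + W)*(1/(2*W)) = (L + W)/(2*W))
o(v) = 8/5 (o(v) = -2*(-⅘) = 8/5)
u(O, q) = 0 (u(O, q) = 0*O = 0)
h(l) = 1 (h(l) = 16*(1/16) = 1)
u(o(-5), U(1, 6))*h(-8) = 0*1 = 0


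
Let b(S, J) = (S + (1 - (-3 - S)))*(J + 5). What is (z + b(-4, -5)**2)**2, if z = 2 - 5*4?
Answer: 324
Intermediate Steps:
b(S, J) = (4 + 2*S)*(5 + J) (b(S, J) = (S + (1 + (3 + S)))*(5 + J) = (S + (4 + S))*(5 + J) = (4 + 2*S)*(5 + J))
z = -18 (z = 2 - 20 = -18)
(z + b(-4, -5)**2)**2 = (-18 + (20 + 4*(-5) + 10*(-4) + 2*(-5)*(-4))**2)**2 = (-18 + (20 - 20 - 40 + 40)**2)**2 = (-18 + 0**2)**2 = (-18 + 0)**2 = (-18)**2 = 324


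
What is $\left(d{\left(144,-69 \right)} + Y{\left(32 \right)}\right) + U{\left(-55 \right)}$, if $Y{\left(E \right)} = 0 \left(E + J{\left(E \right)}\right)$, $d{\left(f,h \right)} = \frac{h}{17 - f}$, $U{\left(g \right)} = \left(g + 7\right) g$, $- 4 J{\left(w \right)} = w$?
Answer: $\frac{335349}{127} \approx 2640.5$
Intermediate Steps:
$J{\left(w \right)} = - \frac{w}{4}$
$U{\left(g \right)} = g \left(7 + g\right)$ ($U{\left(g \right)} = \left(7 + g\right) g = g \left(7 + g\right)$)
$Y{\left(E \right)} = 0$ ($Y{\left(E \right)} = 0 \left(E - \frac{E}{4}\right) = 0 \frac{3 E}{4} = 0$)
$\left(d{\left(144,-69 \right)} + Y{\left(32 \right)}\right) + U{\left(-55 \right)} = \left(\left(-1\right) \left(-69\right) \frac{1}{-17 + 144} + 0\right) - 55 \left(7 - 55\right) = \left(\left(-1\right) \left(-69\right) \frac{1}{127} + 0\right) - -2640 = \left(\left(-1\right) \left(-69\right) \frac{1}{127} + 0\right) + 2640 = \left(\frac{69}{127} + 0\right) + 2640 = \frac{69}{127} + 2640 = \frac{335349}{127}$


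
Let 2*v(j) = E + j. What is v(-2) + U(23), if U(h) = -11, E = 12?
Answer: -6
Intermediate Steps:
v(j) = 6 + j/2 (v(j) = (12 + j)/2 = 6 + j/2)
v(-2) + U(23) = (6 + (½)*(-2)) - 11 = (6 - 1) - 11 = 5 - 11 = -6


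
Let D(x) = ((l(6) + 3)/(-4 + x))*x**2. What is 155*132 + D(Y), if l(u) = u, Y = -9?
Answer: 265251/13 ≈ 20404.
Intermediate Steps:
D(x) = 9*x**2/(-4 + x) (D(x) = ((6 + 3)/(-4 + x))*x**2 = (9/(-4 + x))*x**2 = 9*x**2/(-4 + x))
155*132 + D(Y) = 155*132 + 9*(-9)**2/(-4 - 9) = 20460 + 9*81/(-13) = 20460 + 9*81*(-1/13) = 20460 - 729/13 = 265251/13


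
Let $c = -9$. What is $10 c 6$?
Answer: $-540$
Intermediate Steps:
$10 c 6 = 10 \left(-9\right) 6 = \left(-90\right) 6 = -540$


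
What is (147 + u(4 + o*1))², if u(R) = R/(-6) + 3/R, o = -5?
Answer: 748225/36 ≈ 20784.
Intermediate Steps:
u(R) = 3/R - R/6 (u(R) = R*(-⅙) + 3/R = -R/6 + 3/R = 3/R - R/6)
(147 + u(4 + o*1))² = (147 + (3/(4 - 5*1) - (4 - 5*1)/6))² = (147 + (3/(4 - 5) - (4 - 5)/6))² = (147 + (3/(-1) - ⅙*(-1)))² = (147 + (3*(-1) + ⅙))² = (147 + (-3 + ⅙))² = (147 - 17/6)² = (865/6)² = 748225/36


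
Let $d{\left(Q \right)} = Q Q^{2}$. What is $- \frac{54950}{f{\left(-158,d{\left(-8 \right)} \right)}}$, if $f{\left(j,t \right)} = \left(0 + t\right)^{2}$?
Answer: $- \frac{27475}{131072} \approx -0.20962$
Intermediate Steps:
$d{\left(Q \right)} = Q^{3}$
$f{\left(j,t \right)} = t^{2}$
$- \frac{54950}{f{\left(-158,d{\left(-8 \right)} \right)}} = - \frac{54950}{\left(\left(-8\right)^{3}\right)^{2}} = - \frac{54950}{\left(-512\right)^{2}} = - \frac{54950}{262144} = \left(-54950\right) \frac{1}{262144} = - \frac{27475}{131072}$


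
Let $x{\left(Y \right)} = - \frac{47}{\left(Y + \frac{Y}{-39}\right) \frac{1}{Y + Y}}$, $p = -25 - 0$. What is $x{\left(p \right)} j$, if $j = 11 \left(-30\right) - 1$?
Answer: $\frac{606723}{19} \approx 31933.0$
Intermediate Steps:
$p = -25$ ($p = -25 + 0 = -25$)
$j = -331$ ($j = -330 - 1 = -331$)
$x{\left(Y \right)} = - \frac{1833}{19}$ ($x{\left(Y \right)} = - \frac{47}{\left(Y + Y \left(- \frac{1}{39}\right)\right) \frac{1}{2 Y}} = - \frac{47}{\left(Y - \frac{Y}{39}\right) \frac{1}{2 Y}} = - \frac{47}{\frac{38 Y}{39} \frac{1}{2 Y}} = - \frac{47}{\frac{19}{39}} = \left(-47\right) \frac{39}{19} = - \frac{1833}{19}$)
$x{\left(p \right)} j = \left(- \frac{1833}{19}\right) \left(-331\right) = \frac{606723}{19}$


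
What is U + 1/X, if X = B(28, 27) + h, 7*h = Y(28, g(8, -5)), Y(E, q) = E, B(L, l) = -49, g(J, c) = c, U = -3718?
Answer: -167311/45 ≈ -3718.0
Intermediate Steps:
h = 4 (h = (1/7)*28 = 4)
X = -45 (X = -49 + 4 = -45)
U + 1/X = -3718 + 1/(-45) = -3718 - 1/45 = -167311/45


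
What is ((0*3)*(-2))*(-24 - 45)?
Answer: 0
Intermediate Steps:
((0*3)*(-2))*(-24 - 45) = (0*(-2))*(-69) = 0*(-69) = 0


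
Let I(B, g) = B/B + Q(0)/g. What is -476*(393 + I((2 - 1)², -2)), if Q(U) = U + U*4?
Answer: -187544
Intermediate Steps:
Q(U) = 5*U (Q(U) = U + 4*U = 5*U)
I(B, g) = 1 (I(B, g) = B/B + (5*0)/g = 1 + 0/g = 1 + 0 = 1)
-476*(393 + I((2 - 1)², -2)) = -476*(393 + 1) = -476*394 = -187544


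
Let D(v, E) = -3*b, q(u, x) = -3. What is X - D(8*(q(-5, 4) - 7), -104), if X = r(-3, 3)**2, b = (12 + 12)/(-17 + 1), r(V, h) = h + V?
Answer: -9/2 ≈ -4.5000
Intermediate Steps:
r(V, h) = V + h
b = -3/2 (b = 24/(-16) = 24*(-1/16) = -3/2 ≈ -1.5000)
D(v, E) = 9/2 (D(v, E) = -3*(-3/2) = 9/2)
X = 0 (X = (-3 + 3)**2 = 0**2 = 0)
X - D(8*(q(-5, 4) - 7), -104) = 0 - 1*9/2 = 0 - 9/2 = -9/2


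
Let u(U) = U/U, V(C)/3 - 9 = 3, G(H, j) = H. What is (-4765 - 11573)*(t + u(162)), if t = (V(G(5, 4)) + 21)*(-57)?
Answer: 53065824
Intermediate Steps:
V(C) = 36 (V(C) = 27 + 3*3 = 27 + 9 = 36)
u(U) = 1
t = -3249 (t = (36 + 21)*(-57) = 57*(-57) = -3249)
(-4765 - 11573)*(t + u(162)) = (-4765 - 11573)*(-3249 + 1) = -16338*(-3248) = 53065824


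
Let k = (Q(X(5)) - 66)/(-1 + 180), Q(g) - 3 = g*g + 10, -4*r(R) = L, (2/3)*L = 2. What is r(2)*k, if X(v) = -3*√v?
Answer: 6/179 ≈ 0.033520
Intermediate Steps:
L = 3 (L = (3/2)*2 = 3)
r(R) = -¾ (r(R) = -¼*3 = -¾)
Q(g) = 13 + g² (Q(g) = 3 + (g*g + 10) = 3 + (g² + 10) = 3 + (10 + g²) = 13 + g²)
k = -8/179 (k = ((13 + (-3*√5)²) - 66)/(-1 + 180) = ((13 + 45) - 66)/179 = (58 - 66)*(1/179) = -8*1/179 = -8/179 ≈ -0.044693)
r(2)*k = -¾*(-8/179) = 6/179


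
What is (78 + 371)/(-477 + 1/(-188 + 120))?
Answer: -30532/32437 ≈ -0.94127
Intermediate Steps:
(78 + 371)/(-477 + 1/(-188 + 120)) = 449/(-477 + 1/(-68)) = 449/(-477 - 1/68) = 449/(-32437/68) = 449*(-68/32437) = -30532/32437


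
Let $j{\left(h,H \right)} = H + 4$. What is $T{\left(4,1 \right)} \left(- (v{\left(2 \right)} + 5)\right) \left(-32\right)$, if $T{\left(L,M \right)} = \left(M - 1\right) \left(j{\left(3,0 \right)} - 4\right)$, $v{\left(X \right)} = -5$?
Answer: $0$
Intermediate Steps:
$j{\left(h,H \right)} = 4 + H$
$T{\left(L,M \right)} = 0$ ($T{\left(L,M \right)} = \left(M - 1\right) \left(\left(4 + 0\right) - 4\right) = \left(-1 + M\right) \left(4 - 4\right) = \left(-1 + M\right) 0 = 0$)
$T{\left(4,1 \right)} \left(- (v{\left(2 \right)} + 5)\right) \left(-32\right) = 0 \left(- (-5 + 5)\right) \left(-32\right) = 0 \left(\left(-1\right) 0\right) \left(-32\right) = 0 \cdot 0 \left(-32\right) = 0 \left(-32\right) = 0$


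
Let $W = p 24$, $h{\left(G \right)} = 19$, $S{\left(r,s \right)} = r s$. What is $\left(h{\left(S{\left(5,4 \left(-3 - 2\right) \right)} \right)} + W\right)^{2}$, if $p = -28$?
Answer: $426409$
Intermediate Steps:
$W = -672$ ($W = \left(-28\right) 24 = -672$)
$\left(h{\left(S{\left(5,4 \left(-3 - 2\right) \right)} \right)} + W\right)^{2} = \left(19 - 672\right)^{2} = \left(-653\right)^{2} = 426409$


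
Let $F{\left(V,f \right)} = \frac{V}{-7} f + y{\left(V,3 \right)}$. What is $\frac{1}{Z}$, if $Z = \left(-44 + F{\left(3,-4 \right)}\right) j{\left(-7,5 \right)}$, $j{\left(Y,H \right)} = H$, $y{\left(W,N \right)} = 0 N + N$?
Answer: $- \frac{7}{1375} \approx -0.0050909$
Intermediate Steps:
$y{\left(W,N \right)} = N$ ($y{\left(W,N \right)} = 0 + N = N$)
$F{\left(V,f \right)} = 3 - \frac{V f}{7}$ ($F{\left(V,f \right)} = \frac{V}{-7} f + 3 = V \left(- \frac{1}{7}\right) f + 3 = - \frac{V}{7} f + 3 = - \frac{V f}{7} + 3 = 3 - \frac{V f}{7}$)
$Z = - \frac{1375}{7}$ ($Z = \left(-44 + \left(3 - \frac{3}{7} \left(-4\right)\right)\right) 5 = \left(-44 + \left(3 + \frac{12}{7}\right)\right) 5 = \left(-44 + \frac{33}{7}\right) 5 = \left(- \frac{275}{7}\right) 5 = - \frac{1375}{7} \approx -196.43$)
$\frac{1}{Z} = \frac{1}{- \frac{1375}{7}} = - \frac{7}{1375}$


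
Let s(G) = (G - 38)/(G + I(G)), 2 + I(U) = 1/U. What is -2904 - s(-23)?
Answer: -1674107/576 ≈ -2906.4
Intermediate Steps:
I(U) = -2 + 1/U
s(G) = (-38 + G)/(-2 + G + 1/G) (s(G) = (G - 38)/(G + (-2 + 1/G)) = (-38 + G)/(-2 + G + 1/G))
-2904 - s(-23) = -2904 - (-23)*(-38 - 23)/(1 - 23*(-2 - 23)) = -2904 - (-23)*(-61)/(1 - 23*(-25)) = -2904 - (-23)*(-61)/(1 + 575) = -2904 - (-23)*(-61)/576 = -2904 - 1*1403/576 = -2904 - 1403/576 = -1674107/576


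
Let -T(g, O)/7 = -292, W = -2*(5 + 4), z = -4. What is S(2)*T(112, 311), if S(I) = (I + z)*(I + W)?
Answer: 65408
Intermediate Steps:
W = -18 (W = -2*9 = -18)
T(g, O) = 2044 (T(g, O) = -7*(-292) = 2044)
S(I) = (-18 + I)*(-4 + I) (S(I) = (I - 4)*(I - 18) = (-4 + I)*(-18 + I) = (-18 + I)*(-4 + I))
S(2)*T(112, 311) = (72 + 2**2 - 22*2)*2044 = (72 + 4 - 44)*2044 = 32*2044 = 65408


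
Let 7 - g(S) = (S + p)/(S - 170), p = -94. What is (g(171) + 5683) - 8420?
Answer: -2807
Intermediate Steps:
g(S) = 7 - (-94 + S)/(-170 + S) (g(S) = 7 - (S - 94)/(S - 170) = 7 - (-94 + S)/(-170 + S))
(g(171) + 5683) - 8420 = (2*(-548 + 3*171)/(-170 + 171) + 5683) - 8420 = (2*(-548 + 513)/1 + 5683) - 8420 = (2*1*(-35) + 5683) - 8420 = (-70 + 5683) - 8420 = 5613 - 8420 = -2807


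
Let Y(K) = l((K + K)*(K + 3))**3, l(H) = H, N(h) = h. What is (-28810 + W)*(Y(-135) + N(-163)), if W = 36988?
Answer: 370220269236298986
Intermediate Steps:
Y(K) = 8*K**3*(3 + K)**3 (Y(K) = ((K + K)*(K + 3))**3 = ((2*K)*(3 + K))**3 = (2*K*(3 + K))**3 = 8*K**3*(3 + K)**3)
(-28810 + W)*(Y(-135) + N(-163)) = (-28810 + 36988)*(8*(-135)**3*(3 - 135)**3 - 163) = 8178*(8*(-2460375)*(-132)**3 - 163) = 8178*(8*(-2460375)*(-2299968) - 163) = 8178*(45270270144000 - 163) = 8178*45270270143837 = 370220269236298986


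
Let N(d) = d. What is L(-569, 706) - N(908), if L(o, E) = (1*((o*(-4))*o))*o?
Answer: 736879128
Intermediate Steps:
L(o, E) = -4*o³ (L(o, E) = (1*((-4*o)*o))*o = (1*(-4*o²))*o = (-4*o²)*o = -4*o³)
L(-569, 706) - N(908) = -4*(-569)³ - 1*908 = -4*(-184220009) - 908 = 736880036 - 908 = 736879128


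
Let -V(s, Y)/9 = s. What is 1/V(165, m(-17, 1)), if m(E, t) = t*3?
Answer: -1/1485 ≈ -0.00067340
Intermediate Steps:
m(E, t) = 3*t
V(s, Y) = -9*s
1/V(165, m(-17, 1)) = 1/(-9*165) = 1/(-1485) = -1/1485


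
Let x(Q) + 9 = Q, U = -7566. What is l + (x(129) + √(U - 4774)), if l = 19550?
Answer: 19670 + 2*I*√3085 ≈ 19670.0 + 111.09*I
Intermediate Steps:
x(Q) = -9 + Q
l + (x(129) + √(U - 4774)) = 19550 + ((-9 + 129) + √(-7566 - 4774)) = 19550 + (120 + √(-12340)) = 19550 + (120 + 2*I*√3085) = 19670 + 2*I*√3085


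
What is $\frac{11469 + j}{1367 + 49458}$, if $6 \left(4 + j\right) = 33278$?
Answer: $\frac{2686}{8025} \approx 0.3347$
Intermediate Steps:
$j = \frac{16627}{3}$ ($j = -4 + \frac{1}{6} \cdot 33278 = -4 + \frac{16639}{3} = \frac{16627}{3} \approx 5542.3$)
$\frac{11469 + j}{1367 + 49458} = \frac{11469 + \frac{16627}{3}}{1367 + 49458} = \frac{51034}{3 \cdot 50825} = \frac{51034}{3} \cdot \frac{1}{50825} = \frac{2686}{8025}$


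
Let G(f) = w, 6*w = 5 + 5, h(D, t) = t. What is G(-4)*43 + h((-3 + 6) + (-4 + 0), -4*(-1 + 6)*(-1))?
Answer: 275/3 ≈ 91.667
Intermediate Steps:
w = 5/3 (w = (5 + 5)/6 = (⅙)*10 = 5/3 ≈ 1.6667)
G(f) = 5/3
G(-4)*43 + h((-3 + 6) + (-4 + 0), -4*(-1 + 6)*(-1)) = (5/3)*43 - 4*(-1 + 6)*(-1) = 215/3 - 4*5*(-1) = 215/3 - 20*(-1) = 215/3 + 20 = 275/3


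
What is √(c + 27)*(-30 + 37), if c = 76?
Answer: 7*√103 ≈ 71.042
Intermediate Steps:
√(c + 27)*(-30 + 37) = √(76 + 27)*(-30 + 37) = √103*7 = 7*√103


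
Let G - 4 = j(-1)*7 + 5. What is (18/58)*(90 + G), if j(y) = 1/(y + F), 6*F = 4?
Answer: 702/29 ≈ 24.207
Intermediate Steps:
F = ⅔ (F = (⅙)*4 = ⅔ ≈ 0.66667)
j(y) = 1/(⅔ + y) (j(y) = 1/(y + ⅔) = 1/(⅔ + y))
G = -12 (G = 4 + ((3/(2 + 3*(-1)))*7 + 5) = 4 + ((3/(2 - 3))*7 + 5) = 4 + ((3/(-1))*7 + 5) = 4 + ((3*(-1))*7 + 5) = 4 + (-3*7 + 5) = 4 + (-21 + 5) = 4 - 16 = -12)
(18/58)*(90 + G) = (18/58)*(90 - 12) = (18*(1/58))*78 = (9/29)*78 = 702/29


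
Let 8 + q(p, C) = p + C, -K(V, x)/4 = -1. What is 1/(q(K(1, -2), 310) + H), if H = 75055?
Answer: 1/75361 ≈ 1.3269e-5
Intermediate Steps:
K(V, x) = 4 (K(V, x) = -4*(-1) = 4)
q(p, C) = -8 + C + p (q(p, C) = -8 + (p + C) = -8 + (C + p) = -8 + C + p)
1/(q(K(1, -2), 310) + H) = 1/((-8 + 310 + 4) + 75055) = 1/(306 + 75055) = 1/75361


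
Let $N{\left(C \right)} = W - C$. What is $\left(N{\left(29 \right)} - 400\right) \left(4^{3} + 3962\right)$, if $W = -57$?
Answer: $-1956636$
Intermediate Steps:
$N{\left(C \right)} = -57 - C$
$\left(N{\left(29 \right)} - 400\right) \left(4^{3} + 3962\right) = \left(\left(-57 - 29\right) - 400\right) \left(4^{3} + 3962\right) = \left(\left(-57 - 29\right) - 400\right) \left(64 + 3962\right) = \left(-86 - 400\right) 4026 = \left(-486\right) 4026 = -1956636$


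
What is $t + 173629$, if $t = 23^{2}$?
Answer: $174158$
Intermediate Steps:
$t = 529$
$t + 173629 = 529 + 173629 = 174158$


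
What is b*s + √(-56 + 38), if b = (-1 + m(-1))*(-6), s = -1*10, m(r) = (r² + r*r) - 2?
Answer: -60 + 3*I*√2 ≈ -60.0 + 4.2426*I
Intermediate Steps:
m(r) = -2 + 2*r² (m(r) = (r² + r²) - 2 = 2*r² - 2 = -2 + 2*r²)
s = -10
b = 6 (b = (-1 + (-2 + 2*(-1)²))*(-6) = (-1 + (-2 + 2*1))*(-6) = (-1 + (-2 + 2))*(-6) = (-1 + 0)*(-6) = -1*(-6) = 6)
b*s + √(-56 + 38) = 6*(-10) + √(-56 + 38) = -60 + √(-18) = -60 + 3*I*√2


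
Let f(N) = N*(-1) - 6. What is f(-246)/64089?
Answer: 80/21363 ≈ 0.0037448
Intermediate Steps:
f(N) = -6 - N (f(N) = -N - 6 = -6 - N)
f(-246)/64089 = (-6 - 1*(-246))/64089 = (-6 + 246)*(1/64089) = 240*(1/64089) = 80/21363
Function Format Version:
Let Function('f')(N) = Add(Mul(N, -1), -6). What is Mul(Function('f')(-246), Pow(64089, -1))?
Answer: Rational(80, 21363) ≈ 0.0037448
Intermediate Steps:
Function('f')(N) = Add(-6, Mul(-1, N)) (Function('f')(N) = Add(Mul(-1, N), -6) = Add(-6, Mul(-1, N)))
Mul(Function('f')(-246), Pow(64089, -1)) = Mul(Add(-6, Mul(-1, -246)), Pow(64089, -1)) = Mul(Add(-6, 246), Rational(1, 64089)) = Mul(240, Rational(1, 64089)) = Rational(80, 21363)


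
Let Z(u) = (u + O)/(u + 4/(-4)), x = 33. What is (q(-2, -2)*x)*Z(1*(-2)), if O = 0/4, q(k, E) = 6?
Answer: 132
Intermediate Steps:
O = 0 (O = (¼)*0 = 0)
Z(u) = u/(-1 + u) (Z(u) = (u + 0)/(u + 4/(-4)) = u/(u + 4*(-¼)) = u/(u - 1) = u/(-1 + u))
(q(-2, -2)*x)*Z(1*(-2)) = (6*33)*((1*(-2))/(-1 + 1*(-2))) = 198*(-2/(-1 - 2)) = 198*(-2/(-3)) = 198*(-2*(-⅓)) = 198*(⅔) = 132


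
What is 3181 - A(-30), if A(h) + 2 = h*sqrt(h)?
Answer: 3183 + 30*I*sqrt(30) ≈ 3183.0 + 164.32*I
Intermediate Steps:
A(h) = -2 + h**(3/2) (A(h) = -2 + h*sqrt(h) = -2 + h**(3/2))
3181 - A(-30) = 3181 - (-2 + (-30)**(3/2)) = 3181 - (-2 - 30*I*sqrt(30)) = 3181 + (2 + 30*I*sqrt(30)) = 3183 + 30*I*sqrt(30)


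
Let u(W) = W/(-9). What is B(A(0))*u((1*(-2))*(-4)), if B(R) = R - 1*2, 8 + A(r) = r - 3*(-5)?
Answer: -40/9 ≈ -4.4444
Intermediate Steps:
A(r) = 7 + r (A(r) = -8 + (r - 3*(-5)) = -8 + (r + 15) = -8 + (15 + r) = 7 + r)
u(W) = -W/9 (u(W) = W*(-⅑) = -W/9)
B(R) = -2 + R (B(R) = R - 2 = -2 + R)
B(A(0))*u((1*(-2))*(-4)) = (-2 + (7 + 0))*(-1*(-2)*(-4)/9) = (-2 + 7)*(-(-2)*(-4)/9) = 5*(-⅑*8) = 5*(-8/9) = -40/9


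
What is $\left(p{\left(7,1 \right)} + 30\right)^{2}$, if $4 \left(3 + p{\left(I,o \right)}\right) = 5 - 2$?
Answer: $\frac{12321}{16} \approx 770.06$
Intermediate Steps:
$p{\left(I,o \right)} = - \frac{9}{4}$ ($p{\left(I,o \right)} = -3 + \frac{5 - 2}{4} = -3 + \frac{1}{4} \cdot 3 = -3 + \frac{3}{4} = - \frac{9}{4}$)
$\left(p{\left(7,1 \right)} + 30\right)^{2} = \left(- \frac{9}{4} + 30\right)^{2} = \left(\frac{111}{4}\right)^{2} = \frac{12321}{16}$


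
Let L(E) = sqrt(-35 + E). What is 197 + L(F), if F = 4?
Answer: 197 + I*sqrt(31) ≈ 197.0 + 5.5678*I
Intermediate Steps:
197 + L(F) = 197 + sqrt(-35 + 4) = 197 + sqrt(-31) = 197 + I*sqrt(31)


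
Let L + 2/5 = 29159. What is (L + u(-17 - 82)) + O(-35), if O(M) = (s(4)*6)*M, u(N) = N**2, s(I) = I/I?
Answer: 193748/5 ≈ 38750.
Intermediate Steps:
s(I) = 1
L = 145793/5 (L = -2/5 + 29159 = 145793/5 ≈ 29159.)
O(M) = 6*M (O(M) = (1*6)*M = 6*M)
(L + u(-17 - 82)) + O(-35) = (145793/5 + (-17 - 82)**2) + 6*(-35) = (145793/5 + (-99)**2) - 210 = (145793/5 + 9801) - 210 = 194798/5 - 210 = 193748/5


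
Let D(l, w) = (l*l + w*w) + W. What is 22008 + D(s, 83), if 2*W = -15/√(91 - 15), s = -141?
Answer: 48778 - 15*√19/76 ≈ 48777.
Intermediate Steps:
W = -15*√19/76 (W = (-15/√(91 - 15))/2 = (-15*√19/38)/2 = -15*√19/76 ≈ -0.86031)
D(l, w) = l² + w² - 15*√19/76 (D(l, w) = (l*l + w*w) - 15*√19/76 = (l² + w²) - 15*√19/76 = l² + w² - 15*√19/76)
22008 + D(s, 83) = 22008 + ((-141)² + 83² - 15*√19/76) = 22008 + (19881 + 6889 - 15*√19/76) = 22008 + (26770 - 15*√19/76) = 48778 - 15*√19/76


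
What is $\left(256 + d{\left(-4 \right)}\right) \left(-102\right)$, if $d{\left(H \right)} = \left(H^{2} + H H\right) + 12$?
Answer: $-30600$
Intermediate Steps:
$d{\left(H \right)} = 12 + 2 H^{2}$ ($d{\left(H \right)} = \left(H^{2} + H^{2}\right) + 12 = 2 H^{2} + 12 = 12 + 2 H^{2}$)
$\left(256 + d{\left(-4 \right)}\right) \left(-102\right) = \left(256 + \left(12 + 2 \left(-4\right)^{2}\right)\right) \left(-102\right) = \left(256 + \left(12 + 2 \cdot 16\right)\right) \left(-102\right) = \left(256 + \left(12 + 32\right)\right) \left(-102\right) = \left(256 + 44\right) \left(-102\right) = 300 \left(-102\right) = -30600$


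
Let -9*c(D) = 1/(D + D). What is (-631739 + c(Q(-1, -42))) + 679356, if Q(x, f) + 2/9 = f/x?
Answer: 35807983/752 ≈ 47617.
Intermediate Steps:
Q(x, f) = -2/9 + f/x
c(D) = -1/(18*D) (c(D) = -1/(9*(D + D)) = -1/(2*D)/9 = -1/(18*D))
(-631739 + c(Q(-1, -42))) + 679356 = (-631739 - 1/(18*(-2/9 - 42/(-1)))) + 679356 = (-631739 - 1/(18*(-2/9 - 42*(-1)))) + 679356 = (-631739 - 1/(18*(-2/9 + 42))) + 679356 = (-631739 - 1/(18*376/9)) + 679356 = (-631739 - 1/18*9/376) + 679356 = (-631739 - 1/752) + 679356 = -475067729/752 + 679356 = 35807983/752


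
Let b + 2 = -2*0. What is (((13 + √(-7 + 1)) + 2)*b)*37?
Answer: -1110 - 74*I*√6 ≈ -1110.0 - 181.26*I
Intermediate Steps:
b = -2 (b = -2 - 2*0 = -2 + 0 = -2)
(((13 + √(-7 + 1)) + 2)*b)*37 = (((13 + √(-7 + 1)) + 2)*(-2))*37 = (((13 + √(-6)) + 2)*(-2))*37 = (((13 + I*√6) + 2)*(-2))*37 = ((15 + I*√6)*(-2))*37 = (-30 - 2*I*√6)*37 = -1110 - 74*I*√6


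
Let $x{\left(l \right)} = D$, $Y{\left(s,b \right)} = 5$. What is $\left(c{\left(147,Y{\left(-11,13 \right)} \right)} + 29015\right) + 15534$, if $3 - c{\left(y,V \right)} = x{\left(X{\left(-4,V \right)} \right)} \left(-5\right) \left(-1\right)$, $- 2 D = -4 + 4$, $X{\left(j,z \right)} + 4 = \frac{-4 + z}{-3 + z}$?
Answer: $44552$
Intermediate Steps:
$X{\left(j,z \right)} = -4 + \frac{-4 + z}{-3 + z}$
$D = 0$ ($D = - \frac{-4 + 4}{2} = \left(- \frac{1}{2}\right) 0 = 0$)
$x{\left(l \right)} = 0$
$c{\left(y,V \right)} = 3$ ($c{\left(y,V \right)} = 3 - 0 \left(-5\right) \left(-1\right) = 3 - 0 \left(-1\right) = 3 - 0 = 3 + 0 = 3$)
$\left(c{\left(147,Y{\left(-11,13 \right)} \right)} + 29015\right) + 15534 = \left(3 + 29015\right) + 15534 = 29018 + 15534 = 44552$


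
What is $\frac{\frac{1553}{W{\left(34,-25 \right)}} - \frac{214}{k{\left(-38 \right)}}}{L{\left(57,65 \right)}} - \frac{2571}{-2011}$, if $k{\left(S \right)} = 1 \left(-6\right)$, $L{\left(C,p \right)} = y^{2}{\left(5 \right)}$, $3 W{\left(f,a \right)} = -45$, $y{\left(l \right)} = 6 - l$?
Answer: $- \frac{2008633}{30165} \approx -66.588$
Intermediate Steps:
$W{\left(f,a \right)} = -15$ ($W{\left(f,a \right)} = \frac{1}{3} \left(-45\right) = -15$)
$L{\left(C,p \right)} = 1$ ($L{\left(C,p \right)} = \left(6 - 5\right)^{2} = 1^{2} = 1$)
$k{\left(S \right)} = -6$
$\frac{\frac{1553}{W{\left(34,-25 \right)}} - \frac{214}{k{\left(-38 \right)}}}{L{\left(57,65 \right)}} - \frac{2571}{-2011} = \frac{\frac{1553}{-15} - \frac{214}{-6}}{1} - \frac{2571}{-2011} = \left(1553 \left(- \frac{1}{15}\right) - - \frac{107}{3}\right) 1 - - \frac{2571}{2011} = \left(- \frac{1553}{15} + \frac{107}{3}\right) 1 + \frac{2571}{2011} = \left(- \frac{1018}{15}\right) 1 + \frac{2571}{2011} = - \frac{1018}{15} + \frac{2571}{2011} = - \frac{2008633}{30165}$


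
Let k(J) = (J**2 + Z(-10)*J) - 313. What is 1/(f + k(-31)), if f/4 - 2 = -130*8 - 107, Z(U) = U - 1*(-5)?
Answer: -1/3777 ≈ -0.00026476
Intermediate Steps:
Z(U) = 5 + U (Z(U) = U + 5 = 5 + U)
k(J) = -313 + J**2 - 5*J (k(J) = (J**2 + (5 - 10)*J) - 313 = (J**2 - 5*J) - 313 = -313 + J**2 - 5*J)
f = -4580 (f = 8 + 4*(-130*8 - 107) = 8 + 4*(-1040 - 107) = 8 + 4*(-1147) = 8 - 4588 = -4580)
1/(f + k(-31)) = 1/(-4580 + (-313 + (-31)**2 - 5*(-31))) = 1/(-4580 + (-313 + 961 + 155)) = 1/(-4580 + 803) = 1/(-3777) = -1/3777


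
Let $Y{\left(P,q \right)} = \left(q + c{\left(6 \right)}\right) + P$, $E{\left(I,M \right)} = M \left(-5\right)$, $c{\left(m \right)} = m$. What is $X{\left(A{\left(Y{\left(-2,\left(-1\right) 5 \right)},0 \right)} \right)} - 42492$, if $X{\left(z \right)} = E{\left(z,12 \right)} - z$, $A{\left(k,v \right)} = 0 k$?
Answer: $-42552$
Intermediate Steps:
$E{\left(I,M \right)} = - 5 M$
$Y{\left(P,q \right)} = 6 + P + q$ ($Y{\left(P,q \right)} = \left(q + 6\right) + P = \left(6 + q\right) + P = 6 + P + q$)
$A{\left(k,v \right)} = 0$
$X{\left(z \right)} = -60 - z$ ($X{\left(z \right)} = \left(-5\right) 12 - z = -60 - z$)
$X{\left(A{\left(Y{\left(-2,\left(-1\right) 5 \right)},0 \right)} \right)} - 42492 = \left(-60 - 0\right) - 42492 = \left(-60 + 0\right) - 42492 = -60 - 42492 = -42552$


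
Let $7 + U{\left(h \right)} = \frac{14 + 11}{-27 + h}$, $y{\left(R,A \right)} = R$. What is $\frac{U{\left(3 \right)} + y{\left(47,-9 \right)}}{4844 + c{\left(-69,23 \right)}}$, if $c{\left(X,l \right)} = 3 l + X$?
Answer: $\frac{935}{116256} \approx 0.0080426$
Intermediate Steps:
$U{\left(h \right)} = -7 + \frac{25}{-27 + h}$ ($U{\left(h \right)} = -7 + \frac{14 + 11}{-27 + h} = -7 + \frac{25}{-27 + h}$)
$c{\left(X,l \right)} = X + 3 l$
$\frac{U{\left(3 \right)} + y{\left(47,-9 \right)}}{4844 + c{\left(-69,23 \right)}} = \frac{\frac{214 - 21}{-27 + 3} + 47}{4844 + \left(-69 + 3 \cdot 23\right)} = \frac{\frac{214 - 21}{-24} + 47}{4844 + \left(-69 + 69\right)} = \frac{\left(- \frac{1}{24}\right) 193 + 47}{4844 + 0} = \frac{- \frac{193}{24} + 47}{4844} = \frac{935}{24} \cdot \frac{1}{4844} = \frac{935}{116256}$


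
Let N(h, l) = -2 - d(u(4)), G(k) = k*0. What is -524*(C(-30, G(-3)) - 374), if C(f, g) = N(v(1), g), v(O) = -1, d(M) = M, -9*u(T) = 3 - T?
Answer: 1773740/9 ≈ 1.9708e+5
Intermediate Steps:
u(T) = -1/3 + T/9 (u(T) = -(3 - T)/9 = -1/3 + T/9)
G(k) = 0
N(h, l) = -19/9 (N(h, l) = -2 - (-1/3 + (1/9)*4) = -2 - (-1/3 + 4/9) = -2 - 1*1/9 = -2 - 1/9 = -19/9)
C(f, g) = -19/9
-524*(C(-30, G(-3)) - 374) = -524*(-19/9 - 374) = -524*(-3385/9) = 1773740/9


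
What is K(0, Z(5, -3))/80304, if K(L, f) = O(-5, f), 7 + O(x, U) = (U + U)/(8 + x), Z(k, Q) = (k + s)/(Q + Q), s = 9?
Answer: -11/103248 ≈ -0.00010654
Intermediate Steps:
Z(k, Q) = (9 + k)/(2*Q) (Z(k, Q) = (k + 9)/(Q + Q) = (9 + k)/((2*Q)) = (9 + k)*(1/(2*Q)) = (9 + k)/(2*Q))
O(x, U) = -7 + 2*U/(8 + x) (O(x, U) = -7 + (U + U)/(8 + x) = -7 + (2*U)/(8 + x) = -7 + 2*U/(8 + x))
K(L, f) = -7 + 2*f/3 (K(L, f) = (-56 - 7*(-5) + 2*f)/(8 - 5) = (-56 + 35 + 2*f)/3 = (-21 + 2*f)/3 = -7 + 2*f/3)
K(0, Z(5, -3))/80304 = (-7 + 2*((½)*(9 + 5)/(-3))/3)/80304 = (-7 + 2*((½)*(-⅓)*14)/3)*(1/80304) = (-7 + (⅔)*(-7/3))*(1/80304) = (-7 - 14/9)*(1/80304) = -77/9*1/80304 = -11/103248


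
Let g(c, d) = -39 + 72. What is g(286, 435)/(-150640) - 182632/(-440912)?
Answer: 1718570899/4151186480 ≈ 0.41400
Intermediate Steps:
g(c, d) = 33
g(286, 435)/(-150640) - 182632/(-440912) = 33/(-150640) - 182632/(-440912) = 33*(-1/150640) - 182632*(-1/440912) = -33/150640 + 22829/55114 = 1718570899/4151186480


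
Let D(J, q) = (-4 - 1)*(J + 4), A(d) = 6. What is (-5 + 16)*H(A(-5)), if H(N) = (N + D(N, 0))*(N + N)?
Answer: -5808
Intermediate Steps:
D(J, q) = -20 - 5*J (D(J, q) = -5*(4 + J) = -20 - 5*J)
H(N) = 2*N*(-20 - 4*N) (H(N) = (N + (-20 - 5*N))*(N + N) = (-20 - 4*N)*(2*N) = 2*N*(-20 - 4*N))
(-5 + 16)*H(A(-5)) = (-5 + 16)*(-8*6*(5 + 6)) = 11*(-8*6*11) = 11*(-528) = -5808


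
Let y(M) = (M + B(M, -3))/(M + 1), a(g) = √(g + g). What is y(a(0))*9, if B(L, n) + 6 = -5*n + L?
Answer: 81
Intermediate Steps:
B(L, n) = -6 + L - 5*n (B(L, n) = -6 + (-5*n + L) = -6 + (L - 5*n) = -6 + L - 5*n)
a(g) = √2*√g (a(g) = √(2*g) = √2*√g)
y(M) = (9 + 2*M)/(1 + M) (y(M) = (M + (-6 + M - 5*(-3)))/(M + 1) = (M + (-6 + M + 15))/(1 + M) = (M + (9 + M))/(1 + M) = (9 + 2*M)/(1 + M))
y(a(0))*9 = ((9 + 2*(√2*√0))/(1 + √2*√0))*9 = ((9 + 2*(√2*0))/(1 + √2*0))*9 = ((9 + 2*0)/(1 + 0))*9 = ((9 + 0)/1)*9 = (1*9)*9 = 9*9 = 81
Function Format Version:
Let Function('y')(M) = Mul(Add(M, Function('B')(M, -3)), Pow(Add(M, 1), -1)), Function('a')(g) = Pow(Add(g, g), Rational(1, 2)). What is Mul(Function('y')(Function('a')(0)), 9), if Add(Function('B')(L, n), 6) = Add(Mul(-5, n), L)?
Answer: 81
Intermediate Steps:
Function('B')(L, n) = Add(-6, L, Mul(-5, n)) (Function('B')(L, n) = Add(-6, Add(Mul(-5, n), L)) = Add(-6, Add(L, Mul(-5, n))) = Add(-6, L, Mul(-5, n)))
Function('a')(g) = Mul(Pow(2, Rational(1, 2)), Pow(g, Rational(1, 2))) (Function('a')(g) = Pow(Mul(2, g), Rational(1, 2)) = Mul(Pow(2, Rational(1, 2)), Pow(g, Rational(1, 2))))
Function('y')(M) = Mul(Pow(Add(1, M), -1), Add(9, Mul(2, M))) (Function('y')(M) = Mul(Add(M, Add(-6, M, Mul(-5, -3))), Pow(Add(M, 1), -1)) = Mul(Add(M, Add(-6, M, 15)), Pow(Add(1, M), -1)) = Mul(Add(M, Add(9, M)), Pow(Add(1, M), -1)) = Mul(Add(9, Mul(2, M)), Pow(Add(1, M), -1)) = Mul(Pow(Add(1, M), -1), Add(9, Mul(2, M))))
Mul(Function('y')(Function('a')(0)), 9) = Mul(Mul(Pow(Add(1, Mul(Pow(2, Rational(1, 2)), Pow(0, Rational(1, 2)))), -1), Add(9, Mul(2, Mul(Pow(2, Rational(1, 2)), Pow(0, Rational(1, 2)))))), 9) = Mul(Mul(Pow(Add(1, Mul(Pow(2, Rational(1, 2)), 0)), -1), Add(9, Mul(2, Mul(Pow(2, Rational(1, 2)), 0)))), 9) = Mul(Mul(Pow(Add(1, 0), -1), Add(9, Mul(2, 0))), 9) = Mul(Mul(Pow(1, -1), Add(9, 0)), 9) = Mul(Mul(1, 9), 9) = Mul(9, 9) = 81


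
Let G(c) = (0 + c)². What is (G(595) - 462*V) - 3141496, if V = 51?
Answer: -2811033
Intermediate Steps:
G(c) = c²
(G(595) - 462*V) - 3141496 = (595² - 462*51) - 3141496 = (354025 - 23562) - 3141496 = 330463 - 3141496 = -2811033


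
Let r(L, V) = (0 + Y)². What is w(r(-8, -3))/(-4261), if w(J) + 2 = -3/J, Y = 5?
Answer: 53/106525 ≈ 0.00049754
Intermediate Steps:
r(L, V) = 25 (r(L, V) = (0 + 5)² = 5² = 25)
w(J) = -2 - 3/J
w(r(-8, -3))/(-4261) = (-2 - 3/25)/(-4261) = (-2 - 3*1/25)*(-1/4261) = (-2 - 3/25)*(-1/4261) = -53/25*(-1/4261) = 53/106525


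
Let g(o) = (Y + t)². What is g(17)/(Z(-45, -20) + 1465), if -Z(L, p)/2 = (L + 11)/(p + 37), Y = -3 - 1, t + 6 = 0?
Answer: 100/1469 ≈ 0.068074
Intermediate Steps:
t = -6 (t = -6 + 0 = -6)
Y = -4
Z(L, p) = -2*(11 + L)/(37 + p) (Z(L, p) = -2*(L + 11)/(p + 37) = -2*(11 + L)/(37 + p))
g(o) = 100 (g(o) = (-4 - 6)² = (-10)² = 100)
g(17)/(Z(-45, -20) + 1465) = 100/(2*(-11 - 1*(-45))/(37 - 20) + 1465) = 100/(2*(-11 + 45)/17 + 1465) = 100/(2*(1/17)*34 + 1465) = 100/(4 + 1465) = 100/1469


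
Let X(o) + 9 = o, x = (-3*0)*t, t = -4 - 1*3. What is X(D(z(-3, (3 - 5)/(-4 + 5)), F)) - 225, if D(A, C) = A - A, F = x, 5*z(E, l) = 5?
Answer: -234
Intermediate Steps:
t = -7 (t = -4 - 3 = -7)
z(E, l) = 1 (z(E, l) = (1/5)*5 = 1)
x = 0 (x = -3*0*(-7) = 0*(-7) = 0)
F = 0
D(A, C) = 0
X(o) = -9 + o
X(D(z(-3, (3 - 5)/(-4 + 5)), F)) - 225 = (-9 + 0) - 225 = -9 - 225 = -234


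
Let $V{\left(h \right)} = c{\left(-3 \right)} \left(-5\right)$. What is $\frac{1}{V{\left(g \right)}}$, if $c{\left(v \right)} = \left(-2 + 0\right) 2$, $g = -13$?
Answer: $\frac{1}{20} \approx 0.05$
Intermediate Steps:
$c{\left(v \right)} = -4$ ($c{\left(v \right)} = \left(-2\right) 2 = -4$)
$V{\left(h \right)} = 20$ ($V{\left(h \right)} = \left(-4\right) \left(-5\right) = 20$)
$\frac{1}{V{\left(g \right)}} = \frac{1}{20}$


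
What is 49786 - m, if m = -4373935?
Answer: 4423721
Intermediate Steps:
49786 - m = 49786 - 1*(-4373935) = 49786 + 4373935 = 4423721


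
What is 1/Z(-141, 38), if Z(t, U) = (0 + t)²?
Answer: 1/19881 ≈ 5.0299e-5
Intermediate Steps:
Z(t, U) = t²
1/Z(-141, 38) = 1/((-141)²) = 1/19881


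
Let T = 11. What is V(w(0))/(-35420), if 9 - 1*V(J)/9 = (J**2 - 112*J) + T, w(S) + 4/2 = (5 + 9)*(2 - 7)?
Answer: 11925/3542 ≈ 3.3667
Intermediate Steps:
w(S) = -72 (w(S) = -2 + (5 + 9)*(2 - 7) = -2 + 14*(-5) = -2 - 70 = -72)
V(J) = -18 - 9*J**2 + 1008*J (V(J) = 81 - 9*((J**2 - 112*J) + 11) = 81 - 9*(11 + J**2 - 112*J) = 81 + (-99 - 9*J**2 + 1008*J) = -18 - 9*J**2 + 1008*J)
V(w(0))/(-35420) = (-18 - 9*(-72)**2 + 1008*(-72))/(-35420) = (-18 - 9*5184 - 72576)*(-1/35420) = (-18 - 46656 - 72576)*(-1/35420) = -119250*(-1/35420) = 11925/3542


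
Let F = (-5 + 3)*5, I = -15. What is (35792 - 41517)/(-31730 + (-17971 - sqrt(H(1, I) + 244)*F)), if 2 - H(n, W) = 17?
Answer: 284538225/2470166501 + 57250*sqrt(229)/2470166501 ≈ 0.11554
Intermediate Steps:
H(n, W) = -15 (H(n, W) = 2 - 1*17 = 2 - 17 = -15)
F = -10 (F = -2*5 = -10)
(35792 - 41517)/(-31730 + (-17971 - sqrt(H(1, I) + 244)*F)) = (35792 - 41517)/(-31730 + (-17971 - sqrt(-15 + 244)*(-10))) = -5725/(-31730 + (-17971 - sqrt(229)*(-10))) = -5725/(-31730 + (-17971 - (-10)*sqrt(229))) = -5725/(-31730 + (-17971 + 10*sqrt(229))) = -5725/(-49701 + 10*sqrt(229))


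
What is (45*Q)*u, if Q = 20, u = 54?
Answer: 48600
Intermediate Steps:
(45*Q)*u = (45*20)*54 = 900*54 = 48600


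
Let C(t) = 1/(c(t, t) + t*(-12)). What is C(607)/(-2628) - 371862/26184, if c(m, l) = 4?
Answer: -296433510829/20872837440 ≈ -14.202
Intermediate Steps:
C(t) = 1/(4 - 12*t) (C(t) = 1/(4 + t*(-12)) = 1/(4 - 12*t))
C(607)/(-2628) - 371862/26184 = -1/(-4 + 12*607)/(-2628) - 371862/26184 = -1/(-4 + 7284)*(-1/2628) - 371862*1/26184 = -1/7280*(-1/2628) - 61977/4364 = 1/19131840 - 61977/4364 = -296433510829/20872837440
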